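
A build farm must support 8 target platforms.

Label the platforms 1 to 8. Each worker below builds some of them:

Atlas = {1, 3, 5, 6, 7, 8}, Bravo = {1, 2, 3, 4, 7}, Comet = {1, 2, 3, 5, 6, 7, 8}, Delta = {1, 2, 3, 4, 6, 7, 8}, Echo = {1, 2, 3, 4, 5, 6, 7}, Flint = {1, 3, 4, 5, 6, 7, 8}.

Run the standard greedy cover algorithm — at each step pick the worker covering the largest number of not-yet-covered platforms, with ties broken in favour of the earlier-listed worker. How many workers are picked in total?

Greedy: pick Comet (covers 7 new) → pick Bravo (covers 1 new). Total picks: 2.

2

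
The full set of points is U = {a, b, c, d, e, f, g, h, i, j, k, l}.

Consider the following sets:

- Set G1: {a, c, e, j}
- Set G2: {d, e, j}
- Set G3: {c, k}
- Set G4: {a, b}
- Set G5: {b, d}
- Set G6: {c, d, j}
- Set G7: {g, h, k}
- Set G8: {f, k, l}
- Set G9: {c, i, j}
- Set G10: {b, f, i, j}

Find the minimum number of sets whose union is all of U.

5

G1 and G5 and G7 and G8 and G9 together: G1 ∪ G5 ∪ G7 ∪ G8 ∪ G9 = {a, b, c, d, e, f, g, h, i, j, k, l} — every point is covered.
No 4 of the 10 sets cover everything (all 210 combinations miss at least one point), so 5 is optimal.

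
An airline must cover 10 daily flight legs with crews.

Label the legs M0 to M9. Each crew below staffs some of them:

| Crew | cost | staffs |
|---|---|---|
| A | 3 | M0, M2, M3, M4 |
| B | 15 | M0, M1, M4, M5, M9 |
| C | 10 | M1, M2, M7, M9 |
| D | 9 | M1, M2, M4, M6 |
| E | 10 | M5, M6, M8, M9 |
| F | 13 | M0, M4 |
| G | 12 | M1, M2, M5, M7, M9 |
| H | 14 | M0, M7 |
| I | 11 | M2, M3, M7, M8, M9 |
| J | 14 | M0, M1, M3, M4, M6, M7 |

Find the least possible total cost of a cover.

A, C, E together cover every leg (A ∪ C ∪ E = {M0, M1, M2, M3, M4, M5, M6, M7, M8, M9}); total cost 3 + 10 + 10 = 23.
No covering selection has total cost below 23.

23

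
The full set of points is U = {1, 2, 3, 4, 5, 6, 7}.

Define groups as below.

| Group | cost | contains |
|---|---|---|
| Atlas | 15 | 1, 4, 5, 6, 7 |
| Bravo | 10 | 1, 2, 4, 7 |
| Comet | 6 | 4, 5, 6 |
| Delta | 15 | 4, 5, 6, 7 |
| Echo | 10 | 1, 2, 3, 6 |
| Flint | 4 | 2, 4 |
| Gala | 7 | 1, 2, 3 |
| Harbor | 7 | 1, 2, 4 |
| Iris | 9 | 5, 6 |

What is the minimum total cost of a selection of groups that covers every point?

Atlas, Gala together cover every point (Atlas ∪ Gala = {1, 2, 3, 4, 5, 6, 7}); total cost 15 + 7 = 22.
The greedy pick Comet, Gala, Bravo costs 23; no covering selection beats 22.

22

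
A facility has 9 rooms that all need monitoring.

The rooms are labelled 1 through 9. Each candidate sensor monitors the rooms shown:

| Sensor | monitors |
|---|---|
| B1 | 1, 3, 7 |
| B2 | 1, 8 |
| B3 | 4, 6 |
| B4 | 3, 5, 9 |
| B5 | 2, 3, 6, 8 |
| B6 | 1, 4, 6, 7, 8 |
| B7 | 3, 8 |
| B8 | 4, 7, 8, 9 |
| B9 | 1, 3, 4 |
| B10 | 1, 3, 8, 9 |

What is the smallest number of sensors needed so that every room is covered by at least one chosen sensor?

3

B4 and B5 and B6 together: B4 ∪ B5 ∪ B6 = {1, 2, 3, 4, 5, 6, 7, 8, 9} — every room is covered.
Only B5 contains 2, so B5 is forced; the remaining 5 rooms need at least 2 more sensors (each remaining sensor adds at most 3) — so at least 3 sensors are needed, and 3 is optimal.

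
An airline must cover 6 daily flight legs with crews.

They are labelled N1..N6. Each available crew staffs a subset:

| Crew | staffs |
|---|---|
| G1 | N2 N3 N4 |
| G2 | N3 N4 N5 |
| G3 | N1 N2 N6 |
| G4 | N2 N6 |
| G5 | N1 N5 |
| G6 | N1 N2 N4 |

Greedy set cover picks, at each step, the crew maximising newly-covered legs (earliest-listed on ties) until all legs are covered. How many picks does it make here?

Greedy: pick G1 (covers 3 new) → pick G3 (covers 2 new) → pick G2 (covers 1 new). Total picks: 3.
(The true minimum cover uses only 2 crews, so greedy is not optimal here.)

3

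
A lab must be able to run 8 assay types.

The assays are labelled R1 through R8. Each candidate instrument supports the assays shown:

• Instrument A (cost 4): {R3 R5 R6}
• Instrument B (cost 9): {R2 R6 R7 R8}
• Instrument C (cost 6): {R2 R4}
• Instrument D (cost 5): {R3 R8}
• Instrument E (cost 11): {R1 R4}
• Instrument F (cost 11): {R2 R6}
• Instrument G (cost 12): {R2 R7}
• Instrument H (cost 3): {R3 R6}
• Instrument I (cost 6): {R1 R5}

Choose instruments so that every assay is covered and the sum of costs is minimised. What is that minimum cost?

B, C, H, I together cover every assay (B ∪ C ∪ H ∪ I = {R1, R2, R3, R4, R5, R6, R7, R8}); total cost 9 + 6 + 3 + 6 = 24.
No covering selection has total cost below 24.

24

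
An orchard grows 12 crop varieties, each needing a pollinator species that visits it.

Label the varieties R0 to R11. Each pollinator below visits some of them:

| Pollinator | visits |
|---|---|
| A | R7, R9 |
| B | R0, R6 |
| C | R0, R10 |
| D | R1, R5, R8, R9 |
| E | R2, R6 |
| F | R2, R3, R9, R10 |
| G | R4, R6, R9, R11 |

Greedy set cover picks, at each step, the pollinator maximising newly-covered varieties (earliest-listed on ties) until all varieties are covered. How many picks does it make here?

Greedy: pick D (covers 4 new) → pick F (covers 3 new) → pick G (covers 3 new) → pick A (covers 1 new) → pick B (covers 1 new). Total picks: 5.

5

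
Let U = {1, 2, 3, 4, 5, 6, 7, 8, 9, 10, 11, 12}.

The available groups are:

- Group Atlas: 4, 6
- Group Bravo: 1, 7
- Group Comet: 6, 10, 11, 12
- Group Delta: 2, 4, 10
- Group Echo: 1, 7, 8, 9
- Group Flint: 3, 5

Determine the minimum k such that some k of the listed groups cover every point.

Comet and Delta and Echo and Flint together: Comet ∪ Delta ∪ Echo ∪ Flint = {1, 2, 3, 4, 5, 6, 7, 8, 9, 10, 11, 12} — every point is covered.
Only Delta contains 2, so Delta is forced; the remaining 9 points need at least 3 more groups (each remaining group adds at most 4) — so at least 4 groups are needed, and 4 is optimal.

4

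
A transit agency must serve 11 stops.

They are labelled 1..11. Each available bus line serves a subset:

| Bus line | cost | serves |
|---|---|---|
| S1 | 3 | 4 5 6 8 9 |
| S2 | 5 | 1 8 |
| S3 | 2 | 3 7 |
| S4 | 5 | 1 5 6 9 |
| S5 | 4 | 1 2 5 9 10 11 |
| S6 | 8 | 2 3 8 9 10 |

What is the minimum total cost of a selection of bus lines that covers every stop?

9

S1, S3, S5 together cover every stop (S1 ∪ S3 ∪ S5 = {1, 2, 3, 4, 5, 6, 7, 8, 9, 10, 11}); total cost 3 + 2 + 4 = 9.
No covering selection has total cost below 9.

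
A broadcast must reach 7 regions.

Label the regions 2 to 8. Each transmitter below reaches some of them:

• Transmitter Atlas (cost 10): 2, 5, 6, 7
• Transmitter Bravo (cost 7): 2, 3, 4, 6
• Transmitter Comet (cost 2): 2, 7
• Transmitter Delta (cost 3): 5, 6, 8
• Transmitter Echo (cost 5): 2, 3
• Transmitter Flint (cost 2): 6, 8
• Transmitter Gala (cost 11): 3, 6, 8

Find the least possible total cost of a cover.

Bravo, Comet, Delta together cover every region (Bravo ∪ Comet ∪ Delta = {2, 3, 4, 5, 6, 7, 8}); total cost 7 + 2 + 3 = 12.
No covering selection has total cost below 12.

12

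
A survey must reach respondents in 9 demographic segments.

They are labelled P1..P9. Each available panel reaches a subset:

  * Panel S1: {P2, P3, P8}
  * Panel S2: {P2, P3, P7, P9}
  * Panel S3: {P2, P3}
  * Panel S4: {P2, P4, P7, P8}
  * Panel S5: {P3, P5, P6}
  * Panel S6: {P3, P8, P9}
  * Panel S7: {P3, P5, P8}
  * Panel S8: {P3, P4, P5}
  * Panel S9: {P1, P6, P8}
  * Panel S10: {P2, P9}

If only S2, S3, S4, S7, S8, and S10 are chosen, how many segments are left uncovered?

Union of S2, S3, S4, S7, S8, S10 = {P2, P3, P4, P5, P7, P8, P9}.
Not covered: P1, P6 — 2 segments.

2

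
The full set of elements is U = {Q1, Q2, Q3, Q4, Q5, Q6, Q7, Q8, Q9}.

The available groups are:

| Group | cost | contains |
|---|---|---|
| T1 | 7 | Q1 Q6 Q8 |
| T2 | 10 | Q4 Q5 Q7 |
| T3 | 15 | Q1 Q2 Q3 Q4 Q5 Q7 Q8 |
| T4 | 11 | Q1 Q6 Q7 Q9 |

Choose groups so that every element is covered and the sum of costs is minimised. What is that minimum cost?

T3, T4 together cover every element (T3 ∪ T4 = {Q1, Q2, Q3, Q4, Q5, Q6, Q7, Q8, Q9}); total cost 15 + 11 = 26.
No covering selection has total cost below 26.

26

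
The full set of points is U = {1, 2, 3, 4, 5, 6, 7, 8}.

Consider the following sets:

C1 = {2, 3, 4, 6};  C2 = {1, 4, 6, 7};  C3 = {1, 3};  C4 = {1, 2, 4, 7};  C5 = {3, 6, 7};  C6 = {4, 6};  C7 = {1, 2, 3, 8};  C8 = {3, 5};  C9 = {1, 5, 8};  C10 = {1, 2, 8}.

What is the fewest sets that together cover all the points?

3

C1, C5, and C9 cover everything between them: the union {1, 2, 3, 4, 5, 6, 7, 8} is all of U.
No 2 of the 10 sets cover everything (all 45 combinations miss at least one point), so 3 is optimal.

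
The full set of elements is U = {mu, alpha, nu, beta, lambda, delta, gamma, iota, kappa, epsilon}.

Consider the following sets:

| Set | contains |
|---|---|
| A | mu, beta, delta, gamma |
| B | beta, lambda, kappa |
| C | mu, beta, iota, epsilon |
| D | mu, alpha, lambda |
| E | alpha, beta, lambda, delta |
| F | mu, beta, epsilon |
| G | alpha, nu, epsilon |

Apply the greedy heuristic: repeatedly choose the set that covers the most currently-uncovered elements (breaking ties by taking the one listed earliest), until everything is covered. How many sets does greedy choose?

Greedy: pick A (covers 4 new) → pick G (covers 3 new) → pick B (covers 2 new) → pick C (covers 1 new). Total picks: 4.

4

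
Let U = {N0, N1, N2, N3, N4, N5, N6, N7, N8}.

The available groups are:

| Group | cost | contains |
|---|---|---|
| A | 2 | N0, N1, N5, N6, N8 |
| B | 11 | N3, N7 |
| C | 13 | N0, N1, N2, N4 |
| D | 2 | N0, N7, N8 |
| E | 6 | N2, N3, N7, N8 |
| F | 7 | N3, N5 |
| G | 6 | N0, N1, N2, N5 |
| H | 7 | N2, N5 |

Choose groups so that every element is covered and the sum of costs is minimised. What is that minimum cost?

A, C, E together cover every element (A ∪ C ∪ E = {N0, N1, N2, N3, N4, N5, N6, N7, N8}); total cost 2 + 13 + 6 = 21.
The greedy pick A, D, E, C costs 23; no covering selection beats 21.

21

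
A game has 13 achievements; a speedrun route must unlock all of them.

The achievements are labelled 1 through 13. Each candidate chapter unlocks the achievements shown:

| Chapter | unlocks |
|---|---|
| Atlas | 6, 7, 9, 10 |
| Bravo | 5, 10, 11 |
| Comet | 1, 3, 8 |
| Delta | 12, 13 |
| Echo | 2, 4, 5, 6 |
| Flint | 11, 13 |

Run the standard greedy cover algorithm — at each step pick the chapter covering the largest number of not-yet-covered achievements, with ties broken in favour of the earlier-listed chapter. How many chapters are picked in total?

Greedy: pick Atlas (covers 4 new) → pick Comet (covers 3 new) → pick Echo (covers 3 new) → pick Delta (covers 2 new) → pick Bravo (covers 1 new). Total picks: 5.

5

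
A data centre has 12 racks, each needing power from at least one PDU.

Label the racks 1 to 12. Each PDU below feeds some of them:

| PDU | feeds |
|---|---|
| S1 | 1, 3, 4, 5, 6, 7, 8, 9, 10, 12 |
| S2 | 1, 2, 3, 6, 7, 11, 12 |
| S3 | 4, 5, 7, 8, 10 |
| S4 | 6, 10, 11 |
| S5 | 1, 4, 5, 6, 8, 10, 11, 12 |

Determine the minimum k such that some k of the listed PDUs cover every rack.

Take {S1, S2}. Their union is {1, 2, 3, 4, 5, 6, 7, 8, 9, 10, 11, 12}, which is all 12 racks.
No single PDU has all 12 racks (the largest, S1, has 10), so 2 is optimal.

2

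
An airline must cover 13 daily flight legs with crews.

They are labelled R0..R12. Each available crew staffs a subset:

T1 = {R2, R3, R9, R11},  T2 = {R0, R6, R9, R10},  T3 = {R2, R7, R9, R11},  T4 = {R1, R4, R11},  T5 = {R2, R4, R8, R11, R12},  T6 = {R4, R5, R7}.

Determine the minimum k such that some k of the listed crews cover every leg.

5

T1 and T2 and T4 and T5 and T6 together: T1 ∪ T2 ∪ T4 ∪ T5 ∪ T6 = {R0, R1, R2, R3, R4, R5, R6, R7, R8, R9, R10, R11, R12} — every leg is covered.
No 4 of the 6 crews cover everything (all 15 combinations miss at least one leg), so 5 is optimal.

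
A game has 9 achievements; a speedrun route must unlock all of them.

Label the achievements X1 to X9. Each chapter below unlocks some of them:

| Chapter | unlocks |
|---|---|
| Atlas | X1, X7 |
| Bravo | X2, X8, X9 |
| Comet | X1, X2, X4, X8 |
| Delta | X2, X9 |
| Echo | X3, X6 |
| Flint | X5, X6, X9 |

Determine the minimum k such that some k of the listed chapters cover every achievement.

4

Take {Atlas, Comet, Echo, Flint}. Their union is {X1, X2, X3, X4, X5, X6, X7, X8, X9}, which is all 9 achievements.
Only Atlas contains X7, so Atlas is forced; the remaining 7 achievements need at least 3 more chapters (each remaining chapter adds at most 3) — so at least 4 chapters are needed, and 4 is optimal.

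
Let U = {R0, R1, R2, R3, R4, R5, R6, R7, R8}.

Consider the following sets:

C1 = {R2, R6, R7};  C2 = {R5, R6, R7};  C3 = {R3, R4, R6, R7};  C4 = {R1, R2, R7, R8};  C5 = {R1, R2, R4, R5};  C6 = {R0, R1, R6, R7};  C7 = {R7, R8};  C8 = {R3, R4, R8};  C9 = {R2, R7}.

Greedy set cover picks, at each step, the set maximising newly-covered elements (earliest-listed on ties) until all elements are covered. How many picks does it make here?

4

Greedy: pick C3 (covers 4 new) → pick C4 (covers 3 new) → pick C2 (covers 1 new) → pick C6 (covers 1 new). Total picks: 4.
(The true minimum cover uses only 3 sets, so greedy is not optimal here.)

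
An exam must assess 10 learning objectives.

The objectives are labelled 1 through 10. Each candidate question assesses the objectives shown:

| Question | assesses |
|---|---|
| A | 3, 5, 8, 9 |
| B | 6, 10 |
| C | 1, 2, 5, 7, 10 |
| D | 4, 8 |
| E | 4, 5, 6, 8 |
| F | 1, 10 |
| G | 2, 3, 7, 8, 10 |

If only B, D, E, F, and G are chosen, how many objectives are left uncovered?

Union of B, D, E, F, G = {1, 2, 3, 4, 5, 6, 7, 8, 10}.
Not covered: 9 — 1 objective.

1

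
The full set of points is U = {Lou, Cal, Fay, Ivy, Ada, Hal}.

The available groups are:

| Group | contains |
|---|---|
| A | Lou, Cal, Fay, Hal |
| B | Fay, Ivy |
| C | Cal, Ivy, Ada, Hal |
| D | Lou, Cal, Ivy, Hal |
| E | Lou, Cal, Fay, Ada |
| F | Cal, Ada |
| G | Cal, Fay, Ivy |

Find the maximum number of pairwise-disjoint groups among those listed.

B, F are pairwise disjoint (B={Fay,Ivy}; F={Cal,Ada}).
Every remaining group overlaps one of these, and no 3 of the listed groups are pairwise disjoint, so 2 is the maximum.

2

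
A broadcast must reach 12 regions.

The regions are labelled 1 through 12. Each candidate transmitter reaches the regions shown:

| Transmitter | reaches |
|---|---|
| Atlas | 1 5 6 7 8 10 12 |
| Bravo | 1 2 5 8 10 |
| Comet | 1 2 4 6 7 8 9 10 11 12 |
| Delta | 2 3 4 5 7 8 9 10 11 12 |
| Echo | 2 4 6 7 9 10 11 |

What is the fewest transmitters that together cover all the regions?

2

Atlas and Delta together: Atlas ∪ Delta = {1, 2, 3, 4, 5, 6, 7, 8, 9, 10, 11, 12} — every region is covered.
No single transmitter has all 12 regions (the largest, Comet, has 10), so 2 is optimal.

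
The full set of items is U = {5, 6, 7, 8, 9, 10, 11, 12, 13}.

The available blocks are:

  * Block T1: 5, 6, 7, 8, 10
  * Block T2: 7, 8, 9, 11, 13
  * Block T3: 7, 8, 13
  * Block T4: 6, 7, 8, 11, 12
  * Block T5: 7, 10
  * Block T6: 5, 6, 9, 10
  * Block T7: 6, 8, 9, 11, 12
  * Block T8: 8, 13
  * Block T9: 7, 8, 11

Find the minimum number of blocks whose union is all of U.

T1, T7, and T8 cover everything between them: the union {5, 6, 7, 8, 9, 10, 11, 12, 13} is all of U.
No 2 of the 9 blocks cover everything (all 36 combinations miss at least one item), so 3 is optimal.

3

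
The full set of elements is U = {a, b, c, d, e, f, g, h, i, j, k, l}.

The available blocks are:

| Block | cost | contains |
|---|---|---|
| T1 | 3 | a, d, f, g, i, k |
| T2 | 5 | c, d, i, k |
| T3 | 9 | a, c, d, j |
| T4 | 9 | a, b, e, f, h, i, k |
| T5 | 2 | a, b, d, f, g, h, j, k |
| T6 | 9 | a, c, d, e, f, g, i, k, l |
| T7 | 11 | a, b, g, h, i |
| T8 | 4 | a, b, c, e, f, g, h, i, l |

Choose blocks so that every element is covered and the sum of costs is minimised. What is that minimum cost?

T5, T8 together cover every element (T5 ∪ T8 = {a, b, c, d, e, f, g, h, i, j, k, l}); total cost 2 + 4 = 6.
No covering selection has total cost below 6.

6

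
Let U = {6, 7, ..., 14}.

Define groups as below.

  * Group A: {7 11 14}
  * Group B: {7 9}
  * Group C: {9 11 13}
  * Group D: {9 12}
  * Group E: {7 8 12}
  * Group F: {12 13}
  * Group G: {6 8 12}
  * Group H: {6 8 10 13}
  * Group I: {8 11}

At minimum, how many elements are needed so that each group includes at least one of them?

4

T = {7, 11, 12, 13} meets every group (each contains at least one member of T), and |T| = 4.
No choice of 3 elements meets every group, so 4 is the minimum.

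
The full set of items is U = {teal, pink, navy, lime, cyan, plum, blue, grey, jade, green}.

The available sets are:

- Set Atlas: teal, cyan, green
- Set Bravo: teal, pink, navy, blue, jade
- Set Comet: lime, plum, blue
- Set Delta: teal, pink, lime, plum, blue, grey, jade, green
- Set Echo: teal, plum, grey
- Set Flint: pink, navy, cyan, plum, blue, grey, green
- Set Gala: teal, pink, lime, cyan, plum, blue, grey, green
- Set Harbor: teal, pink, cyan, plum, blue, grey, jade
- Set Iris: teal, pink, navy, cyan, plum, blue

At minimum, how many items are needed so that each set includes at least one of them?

2

H = {teal, plum} meets every set (each contains at least one member of H), and |H| = 2.
The sets Atlas, Comet are pairwise disjoint, so any hitting set needs a separate item for each — at least 2. Hence 2 is optimal.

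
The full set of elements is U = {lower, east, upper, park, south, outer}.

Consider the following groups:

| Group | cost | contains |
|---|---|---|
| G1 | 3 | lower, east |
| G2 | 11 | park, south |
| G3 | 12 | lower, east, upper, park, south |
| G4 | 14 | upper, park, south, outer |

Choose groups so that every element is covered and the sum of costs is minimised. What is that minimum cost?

17

G1, G4 together cover every element (G1 ∪ G4 = {lower, east, upper, park, south, outer}); total cost 3 + 14 = 17.
No covering selection has total cost below 17.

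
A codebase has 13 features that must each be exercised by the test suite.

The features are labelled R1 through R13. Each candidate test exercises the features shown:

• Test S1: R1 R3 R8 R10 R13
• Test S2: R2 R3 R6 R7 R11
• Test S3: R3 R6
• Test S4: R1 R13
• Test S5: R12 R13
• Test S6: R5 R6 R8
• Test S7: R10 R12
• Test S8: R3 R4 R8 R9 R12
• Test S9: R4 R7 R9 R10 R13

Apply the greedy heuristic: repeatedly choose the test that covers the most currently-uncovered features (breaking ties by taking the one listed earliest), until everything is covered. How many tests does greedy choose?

4

Greedy: pick S1 (covers 5 new) → pick S2 (covers 4 new) → pick S8 (covers 3 new) → pick S6 (covers 1 new). Total picks: 4.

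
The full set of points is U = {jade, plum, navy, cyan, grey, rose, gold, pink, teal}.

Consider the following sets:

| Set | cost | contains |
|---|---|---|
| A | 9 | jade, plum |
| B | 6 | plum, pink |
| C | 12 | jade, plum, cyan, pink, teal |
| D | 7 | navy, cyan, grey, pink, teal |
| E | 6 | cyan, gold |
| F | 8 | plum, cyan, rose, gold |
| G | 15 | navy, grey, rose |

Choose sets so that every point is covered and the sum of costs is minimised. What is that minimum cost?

A, D, F together cover every point (A ∪ D ∪ F = {jade, plum, navy, cyan, grey, rose, gold, pink, teal}); total cost 9 + 7 + 8 = 24.
No covering selection has total cost below 24.

24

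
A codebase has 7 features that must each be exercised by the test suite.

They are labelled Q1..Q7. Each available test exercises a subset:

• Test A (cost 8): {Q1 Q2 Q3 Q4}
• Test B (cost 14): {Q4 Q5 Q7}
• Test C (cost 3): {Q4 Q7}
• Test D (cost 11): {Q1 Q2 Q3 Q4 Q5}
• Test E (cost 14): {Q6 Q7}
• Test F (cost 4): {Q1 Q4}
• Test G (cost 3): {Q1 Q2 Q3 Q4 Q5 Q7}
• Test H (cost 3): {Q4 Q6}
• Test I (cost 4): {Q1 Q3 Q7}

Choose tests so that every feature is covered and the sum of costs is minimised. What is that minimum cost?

G, H together cover every feature (G ∪ H = {Q1, Q2, Q3, Q4, Q5, Q6, Q7}); total cost 3 + 3 = 6.
No covering selection has total cost below 6.

6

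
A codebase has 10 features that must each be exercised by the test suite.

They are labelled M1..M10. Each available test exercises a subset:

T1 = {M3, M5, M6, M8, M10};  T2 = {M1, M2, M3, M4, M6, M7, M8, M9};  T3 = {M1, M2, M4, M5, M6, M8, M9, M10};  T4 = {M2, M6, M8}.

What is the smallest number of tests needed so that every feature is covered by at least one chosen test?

2

Take {T2, T3}. Their union is {M1, M2, M3, M4, M5, M6, M7, M8, M9, M10}, which is all 10 features.
No single test has all 10 features (the largest, T2, has 8), so 2 is optimal.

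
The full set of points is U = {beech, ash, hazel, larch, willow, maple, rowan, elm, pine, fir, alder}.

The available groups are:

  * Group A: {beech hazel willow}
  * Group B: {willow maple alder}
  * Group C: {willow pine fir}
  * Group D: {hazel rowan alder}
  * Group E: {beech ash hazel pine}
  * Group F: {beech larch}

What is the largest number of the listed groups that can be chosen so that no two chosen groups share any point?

C, D, F are pairwise disjoint (C={willow,pine,fir}; D={hazel,rowan,alder}; F={beech,larch}).
Every remaining group overlaps one of these, and no 4 of the listed groups are pairwise disjoint, so 3 is the maximum.

3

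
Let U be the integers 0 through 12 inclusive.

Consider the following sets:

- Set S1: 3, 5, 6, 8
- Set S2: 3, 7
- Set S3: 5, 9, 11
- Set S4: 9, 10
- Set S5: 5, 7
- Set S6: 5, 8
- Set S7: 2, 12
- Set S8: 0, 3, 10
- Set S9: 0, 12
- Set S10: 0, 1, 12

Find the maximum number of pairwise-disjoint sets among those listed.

4

S2, S4, S6, S7 are pairwise disjoint (S2={3,7}; S4={9,10}; S6={5,8}; S7={2,12}).
Every remaining set overlaps one of these, and no 5 of the listed sets are pairwise disjoint, so 4 is the maximum.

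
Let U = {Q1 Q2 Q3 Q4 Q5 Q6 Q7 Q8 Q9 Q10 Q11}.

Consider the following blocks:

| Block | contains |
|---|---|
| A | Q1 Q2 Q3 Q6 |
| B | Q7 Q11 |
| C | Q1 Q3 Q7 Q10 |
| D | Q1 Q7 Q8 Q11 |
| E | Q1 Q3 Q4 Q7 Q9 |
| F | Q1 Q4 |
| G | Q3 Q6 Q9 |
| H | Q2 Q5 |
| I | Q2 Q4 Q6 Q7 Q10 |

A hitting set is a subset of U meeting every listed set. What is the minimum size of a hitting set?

4

The 4 points {Q3, Q4, Q5, Q7} hit every block.
The blocks B, F, G, H are pairwise disjoint, so any hitting set needs a separate point for each — at least 4. Hence 4 is optimal.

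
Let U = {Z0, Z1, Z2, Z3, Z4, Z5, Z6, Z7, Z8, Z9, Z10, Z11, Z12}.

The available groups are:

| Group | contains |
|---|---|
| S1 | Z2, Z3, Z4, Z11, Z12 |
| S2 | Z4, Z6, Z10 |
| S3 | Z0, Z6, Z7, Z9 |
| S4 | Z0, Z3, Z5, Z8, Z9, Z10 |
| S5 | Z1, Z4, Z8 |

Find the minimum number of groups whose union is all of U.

4

S1 and S3 and S4 and S5 together: S1 ∪ S3 ∪ S4 ∪ S5 = {Z0, Z1, Z2, Z3, Z4, Z5, Z6, Z7, Z8, Z9, Z10, Z11, Z12} — every item is covered.
No 3 of the 5 groups cover everything (all 10 combinations miss at least one item), so 4 is optimal.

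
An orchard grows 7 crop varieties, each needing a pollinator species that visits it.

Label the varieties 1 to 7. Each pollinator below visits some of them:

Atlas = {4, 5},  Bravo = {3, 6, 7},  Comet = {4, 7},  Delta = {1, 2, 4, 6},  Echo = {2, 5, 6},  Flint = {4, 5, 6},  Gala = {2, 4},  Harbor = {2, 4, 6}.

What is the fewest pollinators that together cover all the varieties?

3

Bravo and Delta and Flint together: Bravo ∪ Delta ∪ Flint = {1, 2, 3, 4, 5, 6, 7} — every variety is covered.
Only Delta contains 1, so Delta is forced; the remaining 3 varieties need at least 2 more pollinators (each remaining pollinator adds at most 2) — so at least 3 pollinators are needed, and 3 is optimal.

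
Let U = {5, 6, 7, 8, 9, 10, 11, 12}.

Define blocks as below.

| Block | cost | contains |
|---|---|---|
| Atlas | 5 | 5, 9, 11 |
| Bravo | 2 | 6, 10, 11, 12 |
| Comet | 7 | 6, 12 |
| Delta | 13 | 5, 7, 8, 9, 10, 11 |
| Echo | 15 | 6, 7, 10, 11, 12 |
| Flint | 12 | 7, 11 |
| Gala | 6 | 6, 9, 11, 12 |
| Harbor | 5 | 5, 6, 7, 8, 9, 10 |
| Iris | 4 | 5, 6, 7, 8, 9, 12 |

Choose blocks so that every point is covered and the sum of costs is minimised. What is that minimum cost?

6

Bravo, Iris together cover every point (Bravo ∪ Iris = {5, 6, 7, 8, 9, 10, 11, 12}); total cost 2 + 4 = 6.
No covering selection has total cost below 6.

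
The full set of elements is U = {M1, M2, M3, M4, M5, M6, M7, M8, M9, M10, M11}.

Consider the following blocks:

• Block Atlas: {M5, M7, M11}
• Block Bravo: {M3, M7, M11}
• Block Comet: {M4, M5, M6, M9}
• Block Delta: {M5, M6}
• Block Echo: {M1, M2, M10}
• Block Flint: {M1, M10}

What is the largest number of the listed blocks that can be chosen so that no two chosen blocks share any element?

3

Bravo, Delta, Flint are pairwise disjoint (Bravo={M3,M7,M11}; Delta={M5,M6}; Flint={M1,M10}).
Every remaining block overlaps one of these, and no 4 of the listed blocks are pairwise disjoint, so 3 is the maximum.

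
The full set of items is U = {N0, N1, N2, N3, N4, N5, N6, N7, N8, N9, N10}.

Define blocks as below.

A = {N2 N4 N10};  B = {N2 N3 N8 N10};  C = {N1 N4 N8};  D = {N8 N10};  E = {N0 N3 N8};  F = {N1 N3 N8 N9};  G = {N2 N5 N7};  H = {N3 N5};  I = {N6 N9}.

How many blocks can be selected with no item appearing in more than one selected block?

E, G, I are pairwise disjoint (E={N0,N3,N8}; G={N2,N5,N7}; I={N6,N9}).
Every remaining block overlaps one of these, and no 4 of the listed blocks are pairwise disjoint, so 3 is the maximum.

3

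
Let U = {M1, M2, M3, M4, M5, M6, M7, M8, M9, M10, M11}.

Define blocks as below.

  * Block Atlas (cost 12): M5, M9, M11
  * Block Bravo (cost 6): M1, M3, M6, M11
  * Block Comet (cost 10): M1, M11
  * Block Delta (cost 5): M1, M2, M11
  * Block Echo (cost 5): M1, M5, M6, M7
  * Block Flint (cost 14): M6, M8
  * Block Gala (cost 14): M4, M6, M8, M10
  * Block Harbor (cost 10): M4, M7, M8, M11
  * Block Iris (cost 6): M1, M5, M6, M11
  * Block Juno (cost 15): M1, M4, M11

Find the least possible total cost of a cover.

Atlas, Bravo, Delta, Echo, Gala together cover every point (Atlas ∪ Bravo ∪ Delta ∪ Echo ∪ Gala = {M1, M2, M3, M4, M5, M6, M7, M8, M9, M10, M11}); total cost 12 + 6 + 5 + 5 + 14 = 42.
No covering selection has total cost below 42.

42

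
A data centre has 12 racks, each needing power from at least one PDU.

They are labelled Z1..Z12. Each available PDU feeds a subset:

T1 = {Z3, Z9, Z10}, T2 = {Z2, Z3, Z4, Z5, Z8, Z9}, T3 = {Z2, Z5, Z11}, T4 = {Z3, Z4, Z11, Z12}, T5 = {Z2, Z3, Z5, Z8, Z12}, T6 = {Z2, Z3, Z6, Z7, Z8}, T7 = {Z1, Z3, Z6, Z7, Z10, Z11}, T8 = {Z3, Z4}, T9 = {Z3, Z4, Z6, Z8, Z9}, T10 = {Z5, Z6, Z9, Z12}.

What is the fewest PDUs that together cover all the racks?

3

Take {T5, T7, T9}. Their union is {Z1, Z2, Z3, Z4, Z5, Z6, Z7, Z8, Z9, Z10, Z11, Z12}, which is all 12 racks.
Only T7 contains Z1, so T7 is forced; the remaining 6 racks need at least 2 more PDUs (each remaining PDU adds at most 5) — so at least 3 PDUs are needed, and 3 is optimal.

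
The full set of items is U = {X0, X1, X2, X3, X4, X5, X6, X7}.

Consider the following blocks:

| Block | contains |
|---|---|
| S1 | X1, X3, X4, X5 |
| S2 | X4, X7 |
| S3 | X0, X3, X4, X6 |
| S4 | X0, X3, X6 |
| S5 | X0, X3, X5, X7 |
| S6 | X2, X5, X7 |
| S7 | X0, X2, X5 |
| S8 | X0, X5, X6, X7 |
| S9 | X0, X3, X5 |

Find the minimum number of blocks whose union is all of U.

Take {S1, S4, S6}. Their union is {X0, X1, X2, X3, X4, X5, X6, X7}, which is all 8 items.
Only S1 contains X1, so S1 is forced; the remaining 4 items need at least 2 more blocks (each remaining block adds at most 3) — so at least 3 blocks are needed, and 3 is optimal.

3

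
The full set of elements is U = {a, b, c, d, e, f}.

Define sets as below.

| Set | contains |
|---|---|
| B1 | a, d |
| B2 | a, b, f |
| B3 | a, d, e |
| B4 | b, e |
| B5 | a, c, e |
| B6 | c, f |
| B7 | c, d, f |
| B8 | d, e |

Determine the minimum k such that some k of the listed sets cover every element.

3

B3 and B4 and B6 together: B3 ∪ B4 ∪ B6 = {a, b, c, d, e, f} — every element is covered.
No 2 of the 8 sets cover everything (all 28 combinations miss at least one element), so 3 is optimal.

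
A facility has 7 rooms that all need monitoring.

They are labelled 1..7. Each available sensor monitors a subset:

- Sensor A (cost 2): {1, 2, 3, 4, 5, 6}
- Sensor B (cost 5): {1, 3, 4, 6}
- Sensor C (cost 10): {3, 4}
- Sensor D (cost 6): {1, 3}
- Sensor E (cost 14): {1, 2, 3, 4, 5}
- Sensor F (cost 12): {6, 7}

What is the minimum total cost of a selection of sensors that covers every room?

A, F together cover every room (A ∪ F = {1, 2, 3, 4, 5, 6, 7}); total cost 2 + 12 = 14.
No covering selection has total cost below 14.

14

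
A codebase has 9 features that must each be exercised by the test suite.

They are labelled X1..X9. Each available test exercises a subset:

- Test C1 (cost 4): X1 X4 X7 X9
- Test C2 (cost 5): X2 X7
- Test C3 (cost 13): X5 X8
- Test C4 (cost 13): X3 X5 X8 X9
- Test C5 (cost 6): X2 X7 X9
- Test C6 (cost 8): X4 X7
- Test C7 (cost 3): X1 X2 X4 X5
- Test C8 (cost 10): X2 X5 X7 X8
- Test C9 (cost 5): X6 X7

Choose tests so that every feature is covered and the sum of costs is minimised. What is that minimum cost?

C4, C7, C9 together cover every feature (C4 ∪ C7 ∪ C9 = {X1, X2, X3, X4, X5, X6, X7, X8, X9}); total cost 13 + 3 + 5 = 21.
The greedy pick C7, C1, C9, C4 costs 25; no covering selection beats 21.

21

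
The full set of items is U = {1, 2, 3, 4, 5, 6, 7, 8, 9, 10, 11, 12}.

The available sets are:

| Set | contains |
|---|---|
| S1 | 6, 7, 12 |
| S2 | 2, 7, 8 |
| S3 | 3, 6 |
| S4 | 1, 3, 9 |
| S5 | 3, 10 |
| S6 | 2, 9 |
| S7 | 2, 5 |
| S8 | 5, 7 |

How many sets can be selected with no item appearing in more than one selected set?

3

S1, S5, S7 are pairwise disjoint (S1={6,7,12}; S5={3,10}; S7={2,5}).
Every remaining set overlaps one of these, and no 4 of the listed sets are pairwise disjoint, so 3 is the maximum.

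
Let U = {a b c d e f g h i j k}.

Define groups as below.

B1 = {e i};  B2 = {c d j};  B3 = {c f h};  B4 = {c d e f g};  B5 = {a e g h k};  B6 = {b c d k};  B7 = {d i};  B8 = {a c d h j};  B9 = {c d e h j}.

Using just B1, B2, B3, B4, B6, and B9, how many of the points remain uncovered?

Union of B1, B2, B3, B4, B6, B9 = {b, c, d, e, f, g, h, i, j, k}.
Not covered: a — 1 point.

1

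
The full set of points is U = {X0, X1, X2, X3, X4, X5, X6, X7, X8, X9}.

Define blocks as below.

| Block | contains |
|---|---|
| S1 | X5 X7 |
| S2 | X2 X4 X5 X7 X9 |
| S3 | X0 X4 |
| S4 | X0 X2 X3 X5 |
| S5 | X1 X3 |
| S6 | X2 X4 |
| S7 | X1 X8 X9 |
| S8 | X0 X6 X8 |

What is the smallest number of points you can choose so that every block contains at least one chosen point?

4

The 4 points {X0, X1, X2, X5} hit every block.
The blocks S1, S5, S6, S8 are pairwise disjoint, so any hitting set needs a separate point for each — at least 4. Hence 4 is optimal.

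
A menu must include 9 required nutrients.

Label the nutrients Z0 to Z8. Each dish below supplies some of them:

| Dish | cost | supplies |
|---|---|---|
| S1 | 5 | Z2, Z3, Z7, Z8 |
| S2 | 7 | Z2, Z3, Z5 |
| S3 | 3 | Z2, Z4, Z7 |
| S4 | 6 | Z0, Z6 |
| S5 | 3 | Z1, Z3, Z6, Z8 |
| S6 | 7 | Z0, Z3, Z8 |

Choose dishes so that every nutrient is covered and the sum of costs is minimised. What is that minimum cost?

19

S2, S3, S4, S5 together cover every nutrient (S2 ∪ S3 ∪ S4 ∪ S5 = {Z0, Z1, Z2, Z3, Z4, Z5, Z6, Z7, Z8}); total cost 7 + 3 + 6 + 3 = 19.
No covering selection has total cost below 19.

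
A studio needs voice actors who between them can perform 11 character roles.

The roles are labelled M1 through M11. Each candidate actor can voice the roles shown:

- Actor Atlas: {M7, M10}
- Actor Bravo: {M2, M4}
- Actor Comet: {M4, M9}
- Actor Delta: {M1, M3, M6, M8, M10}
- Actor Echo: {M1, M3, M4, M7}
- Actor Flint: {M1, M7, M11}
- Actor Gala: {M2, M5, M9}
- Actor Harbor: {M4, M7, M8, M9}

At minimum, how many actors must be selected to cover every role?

4

Take {Comet, Delta, Flint, Gala}. Their union is {M1, M2, M3, M4, M5, M6, M7, M8, M9, M10, M11}, which is all 11 roles.
No 3 of the 8 actors cover everything (all 56 combinations miss at least one role), so 4 is optimal.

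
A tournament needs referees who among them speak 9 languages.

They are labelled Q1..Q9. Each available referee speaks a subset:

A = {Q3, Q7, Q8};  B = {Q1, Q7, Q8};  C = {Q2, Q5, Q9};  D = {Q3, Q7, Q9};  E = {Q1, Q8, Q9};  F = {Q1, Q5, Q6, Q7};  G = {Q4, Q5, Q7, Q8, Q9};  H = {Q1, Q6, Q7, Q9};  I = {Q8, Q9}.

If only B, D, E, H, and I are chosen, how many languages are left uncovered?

3

Union of B, D, E, H, I = {Q1, Q3, Q6, Q7, Q8, Q9}.
Not covered: Q2, Q4, Q5 — 3 languages.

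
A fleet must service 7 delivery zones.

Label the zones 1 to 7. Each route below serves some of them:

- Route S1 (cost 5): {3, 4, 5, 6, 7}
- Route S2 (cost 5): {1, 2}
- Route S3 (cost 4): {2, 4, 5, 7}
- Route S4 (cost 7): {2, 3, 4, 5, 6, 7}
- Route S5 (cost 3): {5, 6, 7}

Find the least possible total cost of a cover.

10

S1, S2 together cover every zone (S1 ∪ S2 = {1, 2, 3, 4, 5, 6, 7}); total cost 5 + 5 = 10.
No covering selection has total cost below 10.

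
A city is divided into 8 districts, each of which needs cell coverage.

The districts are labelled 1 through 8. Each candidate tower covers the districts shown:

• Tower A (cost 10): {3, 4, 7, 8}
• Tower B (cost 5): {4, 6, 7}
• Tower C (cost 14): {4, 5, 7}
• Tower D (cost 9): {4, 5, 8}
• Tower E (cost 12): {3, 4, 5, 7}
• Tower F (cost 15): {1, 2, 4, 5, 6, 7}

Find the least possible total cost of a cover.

25

A, F together cover every district (A ∪ F = {1, 2, 3, 4, 5, 6, 7, 8}); total cost 10 + 15 = 25.
The greedy pick B, D, F, A costs 39; no covering selection beats 25.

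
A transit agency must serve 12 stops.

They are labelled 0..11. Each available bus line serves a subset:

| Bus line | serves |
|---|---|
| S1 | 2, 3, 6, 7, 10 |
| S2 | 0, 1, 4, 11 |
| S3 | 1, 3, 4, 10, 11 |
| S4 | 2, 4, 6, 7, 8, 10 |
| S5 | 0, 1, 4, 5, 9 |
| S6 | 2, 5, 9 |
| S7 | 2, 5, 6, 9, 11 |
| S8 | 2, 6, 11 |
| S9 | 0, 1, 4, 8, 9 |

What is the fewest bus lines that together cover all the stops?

3

Take {S3, S4, S5}. Their union is {0, 1, 2, 3, 4, 5, 6, 7, 8, 9, 10, 11}, which is all 12 stops.
No 2 of the 9 bus lines cover everything (all 36 combinations miss at least one stop), so 3 is optimal.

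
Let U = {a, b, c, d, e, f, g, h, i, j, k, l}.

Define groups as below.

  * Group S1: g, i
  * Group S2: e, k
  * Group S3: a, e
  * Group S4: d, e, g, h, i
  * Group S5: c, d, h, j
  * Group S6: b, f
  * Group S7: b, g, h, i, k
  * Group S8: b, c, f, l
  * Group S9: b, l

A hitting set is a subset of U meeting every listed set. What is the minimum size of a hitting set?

4

The 4 points {b, e, h, i} hit every group.
The groups S1, S3, S5, S9 are pairwise disjoint, so any hitting set needs a separate point for each — at least 4. Hence 4 is optimal.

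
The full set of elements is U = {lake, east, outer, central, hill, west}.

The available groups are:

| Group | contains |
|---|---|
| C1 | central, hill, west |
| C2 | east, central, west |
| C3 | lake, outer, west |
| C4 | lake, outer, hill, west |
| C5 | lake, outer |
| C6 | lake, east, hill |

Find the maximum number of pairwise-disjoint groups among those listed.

C2, C5 are pairwise disjoint (C2={east,central,west}; C5={lake,outer}).
Every remaining group overlaps one of these, and no 3 of the listed groups are pairwise disjoint, so 2 is the maximum.

2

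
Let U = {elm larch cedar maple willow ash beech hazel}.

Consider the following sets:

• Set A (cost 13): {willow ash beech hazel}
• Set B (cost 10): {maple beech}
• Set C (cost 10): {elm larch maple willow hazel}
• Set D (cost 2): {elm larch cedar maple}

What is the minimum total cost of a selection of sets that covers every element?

A, D together cover every element (A ∪ D = {elm, larch, cedar, maple, willow, ash, beech, hazel}); total cost 13 + 2 = 15.
No covering selection has total cost below 15.

15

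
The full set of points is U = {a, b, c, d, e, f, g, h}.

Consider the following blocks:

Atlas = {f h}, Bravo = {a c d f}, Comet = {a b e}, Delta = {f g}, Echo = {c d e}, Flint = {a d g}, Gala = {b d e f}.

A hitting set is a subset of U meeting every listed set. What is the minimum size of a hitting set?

Take T = {e, f, g}. Each listed block contains at least one of these, so T is a hitting set of size 3.
No choice of 2 points meets every block, so 3 is the minimum.

3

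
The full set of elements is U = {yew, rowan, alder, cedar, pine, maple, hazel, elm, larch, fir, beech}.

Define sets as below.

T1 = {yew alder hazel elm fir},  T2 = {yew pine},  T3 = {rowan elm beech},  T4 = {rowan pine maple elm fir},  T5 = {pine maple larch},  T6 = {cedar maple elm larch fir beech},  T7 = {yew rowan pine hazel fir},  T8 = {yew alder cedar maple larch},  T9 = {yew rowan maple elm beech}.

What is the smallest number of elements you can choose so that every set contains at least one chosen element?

3

Take H = {alder, pine, beech}. Each listed set contains at least one of these, so H is a hitting set of size 3.
No choice of 2 elements meets every set, so 3 is the minimum.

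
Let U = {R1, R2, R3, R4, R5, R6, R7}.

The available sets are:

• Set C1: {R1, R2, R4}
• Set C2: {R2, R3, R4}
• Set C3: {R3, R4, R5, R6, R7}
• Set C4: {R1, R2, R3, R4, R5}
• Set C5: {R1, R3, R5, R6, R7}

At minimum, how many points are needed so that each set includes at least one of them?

2

The 2 points {R4, R5} hit every set.
No single point lies in every set, so at least 2 are needed and 2 is optimal.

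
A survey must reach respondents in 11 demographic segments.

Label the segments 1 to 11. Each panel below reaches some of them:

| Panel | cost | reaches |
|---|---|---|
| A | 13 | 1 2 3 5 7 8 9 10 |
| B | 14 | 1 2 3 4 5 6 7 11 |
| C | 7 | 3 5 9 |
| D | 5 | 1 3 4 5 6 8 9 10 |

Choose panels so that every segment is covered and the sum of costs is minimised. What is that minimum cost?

B, D together cover every segment (B ∪ D = {1, 2, 3, 4, 5, 6, 7, 8, 9, 10, 11}); total cost 14 + 5 = 19.
No covering selection has total cost below 19.

19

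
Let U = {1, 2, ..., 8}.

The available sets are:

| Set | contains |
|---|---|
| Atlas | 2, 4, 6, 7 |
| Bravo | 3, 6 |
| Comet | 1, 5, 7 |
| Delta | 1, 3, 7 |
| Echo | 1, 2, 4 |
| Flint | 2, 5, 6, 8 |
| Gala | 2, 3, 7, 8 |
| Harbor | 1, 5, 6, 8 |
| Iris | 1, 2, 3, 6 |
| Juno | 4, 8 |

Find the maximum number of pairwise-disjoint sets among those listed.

Bravo, Comet, Juno are pairwise disjoint (Bravo={3,6}; Comet={1,5,7}; Juno={4,8}).
Every remaining set overlaps one of these, and no 4 of the listed sets are pairwise disjoint, so 3 is the maximum.

3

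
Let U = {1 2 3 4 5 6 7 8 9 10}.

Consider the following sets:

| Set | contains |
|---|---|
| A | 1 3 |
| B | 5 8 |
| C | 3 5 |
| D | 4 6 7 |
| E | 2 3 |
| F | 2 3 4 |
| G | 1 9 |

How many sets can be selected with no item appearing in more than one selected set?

4

B, D, E, G are pairwise disjoint (B={5,8}; D={4,6,7}; E={2,3}; G={1,9}).
Every remaining set overlaps one of these, and no 5 of the listed sets are pairwise disjoint, so 4 is the maximum.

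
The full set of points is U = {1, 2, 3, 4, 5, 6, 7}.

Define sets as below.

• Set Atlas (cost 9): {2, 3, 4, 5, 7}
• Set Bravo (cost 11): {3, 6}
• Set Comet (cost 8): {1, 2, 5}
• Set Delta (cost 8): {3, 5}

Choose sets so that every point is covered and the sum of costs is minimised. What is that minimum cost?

Atlas, Bravo, Comet together cover every point (Atlas ∪ Bravo ∪ Comet = {1, 2, 3, 4, 5, 6, 7}); total cost 9 + 11 + 8 = 28.
No covering selection has total cost below 28.

28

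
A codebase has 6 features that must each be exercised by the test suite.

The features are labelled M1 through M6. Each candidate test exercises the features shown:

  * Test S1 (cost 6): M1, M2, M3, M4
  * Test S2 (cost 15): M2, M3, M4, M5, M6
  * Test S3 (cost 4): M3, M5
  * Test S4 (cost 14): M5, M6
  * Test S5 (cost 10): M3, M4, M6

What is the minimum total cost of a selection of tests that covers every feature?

20

S1, S4 together cover every feature (S1 ∪ S4 = {M1, M2, M3, M4, M5, M6}); total cost 6 + 14 = 20.
No covering selection has total cost below 20.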